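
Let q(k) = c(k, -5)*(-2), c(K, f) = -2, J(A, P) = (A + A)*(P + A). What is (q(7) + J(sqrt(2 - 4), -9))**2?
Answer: -648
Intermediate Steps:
J(A, P) = 2*A*(A + P) (J(A, P) = (2*A)*(A + P) = 2*A*(A + P))
q(k) = 4 (q(k) = -2*(-2) = 4)
(q(7) + J(sqrt(2 - 4), -9))**2 = (4 + 2*sqrt(2 - 4)*(sqrt(2 - 4) - 9))**2 = (4 + 2*sqrt(-2)*(sqrt(-2) - 9))**2 = (4 + 2*(I*sqrt(2))*(I*sqrt(2) - 9))**2 = (4 + 2*(I*sqrt(2))*(-9 + I*sqrt(2)))**2 = (4 + 2*I*sqrt(2)*(-9 + I*sqrt(2)))**2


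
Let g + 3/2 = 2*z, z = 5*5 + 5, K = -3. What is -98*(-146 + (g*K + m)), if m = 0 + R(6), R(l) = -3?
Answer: 31801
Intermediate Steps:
z = 30 (z = 25 + 5 = 30)
g = 117/2 (g = -3/2 + 2*30 = -3/2 + 60 = 117/2 ≈ 58.500)
m = -3 (m = 0 - 3 = -3)
-98*(-146 + (g*K + m)) = -98*(-146 + ((117/2)*(-3) - 3)) = -98*(-146 + (-351/2 - 3)) = -98*(-146 - 357/2) = -98*(-649/2) = 31801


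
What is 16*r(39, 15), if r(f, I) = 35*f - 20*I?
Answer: 17040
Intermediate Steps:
r(f, I) = -20*I + 35*f
16*r(39, 15) = 16*(-20*15 + 35*39) = 16*(-300 + 1365) = 16*1065 = 17040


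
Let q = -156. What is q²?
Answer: 24336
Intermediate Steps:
q² = (-156)² = 24336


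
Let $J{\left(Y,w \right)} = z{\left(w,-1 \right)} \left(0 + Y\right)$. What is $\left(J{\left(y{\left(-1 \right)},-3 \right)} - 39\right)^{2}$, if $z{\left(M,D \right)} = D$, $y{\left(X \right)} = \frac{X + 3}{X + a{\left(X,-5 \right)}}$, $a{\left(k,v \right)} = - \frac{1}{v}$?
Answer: $\frac{5329}{4} \approx 1332.3$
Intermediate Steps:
$y{\left(X \right)} = \frac{3 + X}{\frac{1}{5} + X}$ ($y{\left(X \right)} = \frac{X + 3}{X - \frac{1}{-5}} = \frac{3 + X}{X - - \frac{1}{5}} = \frac{3 + X}{X + \frac{1}{5}} = \frac{3 + X}{\frac{1}{5} + X}$)
$J{\left(Y,w \right)} = - Y$ ($J{\left(Y,w \right)} = - (0 + Y) = - Y$)
$\left(J{\left(y{\left(-1 \right)},-3 \right)} - 39\right)^{2} = \left(- \frac{5 \left(3 - 1\right)}{1 + 5 \left(-1\right)} - 39\right)^{2} = \left(- \frac{5 \cdot 2}{1 - 5} - 39\right)^{2} = \left(- \frac{5 \cdot 2}{-4} - 39\right)^{2} = \left(- \frac{5 \left(-1\right) 2}{4} - 39\right)^{2} = \left(\left(-1\right) \left(- \frac{5}{2}\right) - 39\right)^{2} = \left(\frac{5}{2} - 39\right)^{2} = \left(- \frac{73}{2}\right)^{2} = \frac{5329}{4}$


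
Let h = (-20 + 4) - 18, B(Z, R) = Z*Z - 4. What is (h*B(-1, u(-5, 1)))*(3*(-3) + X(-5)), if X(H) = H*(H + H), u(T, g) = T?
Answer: 4182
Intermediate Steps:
B(Z, R) = -4 + Z² (B(Z, R) = Z² - 4 = -4 + Z²)
X(H) = 2*H² (X(H) = H*(2*H) = 2*H²)
h = -34 (h = -16 - 18 = -34)
(h*B(-1, u(-5, 1)))*(3*(-3) + X(-5)) = (-34*(-4 + (-1)²))*(3*(-3) + 2*(-5)²) = (-34*(-4 + 1))*(-9 + 2*25) = (-34*(-3))*(-9 + 50) = 102*41 = 4182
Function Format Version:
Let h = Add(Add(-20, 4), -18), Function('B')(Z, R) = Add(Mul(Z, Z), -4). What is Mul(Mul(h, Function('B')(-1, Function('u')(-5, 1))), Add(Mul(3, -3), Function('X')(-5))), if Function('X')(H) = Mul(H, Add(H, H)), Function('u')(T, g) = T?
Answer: 4182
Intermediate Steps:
Function('B')(Z, R) = Add(-4, Pow(Z, 2)) (Function('B')(Z, R) = Add(Pow(Z, 2), -4) = Add(-4, Pow(Z, 2)))
Function('X')(H) = Mul(2, Pow(H, 2)) (Function('X')(H) = Mul(H, Mul(2, H)) = Mul(2, Pow(H, 2)))
h = -34 (h = Add(-16, -18) = -34)
Mul(Mul(h, Function('B')(-1, Function('u')(-5, 1))), Add(Mul(3, -3), Function('X')(-5))) = Mul(Mul(-34, Add(-4, Pow(-1, 2))), Add(Mul(3, -3), Mul(2, Pow(-5, 2)))) = Mul(Mul(-34, Add(-4, 1)), Add(-9, Mul(2, 25))) = Mul(Mul(-34, -3), Add(-9, 50)) = Mul(102, 41) = 4182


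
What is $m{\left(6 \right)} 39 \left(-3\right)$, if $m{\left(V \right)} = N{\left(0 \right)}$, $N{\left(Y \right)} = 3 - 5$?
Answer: $234$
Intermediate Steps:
$N{\left(Y \right)} = -2$ ($N{\left(Y \right)} = 3 - 5 = -2$)
$m{\left(V \right)} = -2$
$m{\left(6 \right)} 39 \left(-3\right) = \left(-2\right) 39 \left(-3\right) = \left(-78\right) \left(-3\right) = 234$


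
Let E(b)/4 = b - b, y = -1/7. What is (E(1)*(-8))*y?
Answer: 0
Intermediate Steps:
y = -1/7 (y = -1*1/7 = -1/7 ≈ -0.14286)
E(b) = 0 (E(b) = 4*(b - b) = 4*0 = 0)
(E(1)*(-8))*y = (0*(-8))*(-1/7) = 0*(-1/7) = 0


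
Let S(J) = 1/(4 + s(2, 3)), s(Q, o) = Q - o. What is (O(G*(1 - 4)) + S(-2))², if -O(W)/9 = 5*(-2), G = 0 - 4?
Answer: 73441/9 ≈ 8160.1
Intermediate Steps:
G = -4
S(J) = ⅓ (S(J) = 1/(4 + (2 - 1*3)) = 1/(4 + (2 - 3)) = 1/(4 - 1) = 1/3 = ⅓)
O(W) = 90 (O(W) = -45*(-2) = -9*(-10) = 90)
(O(G*(1 - 4)) + S(-2))² = (90 + ⅓)² = (271/3)² = 73441/9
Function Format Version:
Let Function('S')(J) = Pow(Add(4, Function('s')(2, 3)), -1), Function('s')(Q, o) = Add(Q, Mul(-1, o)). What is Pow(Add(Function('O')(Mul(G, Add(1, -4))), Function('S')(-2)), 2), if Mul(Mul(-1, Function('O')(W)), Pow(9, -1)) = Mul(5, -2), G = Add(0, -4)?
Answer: Rational(73441, 9) ≈ 8160.1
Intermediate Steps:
G = -4
Function('S')(J) = Rational(1, 3) (Function('S')(J) = Pow(Add(4, Add(2, Mul(-1, 3))), -1) = Pow(Add(4, Add(2, -3)), -1) = Pow(Add(4, -1), -1) = Pow(3, -1) = Rational(1, 3))
Function('O')(W) = 90 (Function('O')(W) = Mul(-9, Mul(5, -2)) = Mul(-9, -10) = 90)
Pow(Add(Function('O')(Mul(G, Add(1, -4))), Function('S')(-2)), 2) = Pow(Add(90, Rational(1, 3)), 2) = Pow(Rational(271, 3), 2) = Rational(73441, 9)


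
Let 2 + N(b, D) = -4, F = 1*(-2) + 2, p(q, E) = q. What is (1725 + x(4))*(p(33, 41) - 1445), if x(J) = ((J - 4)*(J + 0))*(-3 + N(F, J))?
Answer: -2435700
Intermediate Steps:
F = 0 (F = -2 + 2 = 0)
N(b, D) = -6 (N(b, D) = -2 - 4 = -6)
x(J) = -9*J*(-4 + J) (x(J) = ((J - 4)*(J + 0))*(-3 - 6) = ((-4 + J)*J)*(-9) = (J*(-4 + J))*(-9) = -9*J*(-4 + J))
(1725 + x(4))*(p(33, 41) - 1445) = (1725 + 9*4*(4 - 1*4))*(33 - 1445) = (1725 + 9*4*(4 - 4))*(-1412) = (1725 + 9*4*0)*(-1412) = (1725 + 0)*(-1412) = 1725*(-1412) = -2435700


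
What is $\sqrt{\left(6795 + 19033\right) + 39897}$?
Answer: $5 \sqrt{2629} \approx 256.37$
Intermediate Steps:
$\sqrt{\left(6795 + 19033\right) + 39897} = \sqrt{25828 + 39897} = \sqrt{65725} = 5 \sqrt{2629}$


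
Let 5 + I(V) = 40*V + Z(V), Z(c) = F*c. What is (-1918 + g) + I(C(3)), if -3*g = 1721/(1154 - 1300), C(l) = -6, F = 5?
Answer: -958813/438 ≈ -2189.1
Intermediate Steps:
Z(c) = 5*c
I(V) = -5 + 45*V (I(V) = -5 + (40*V + 5*V) = -5 + 45*V)
g = 1721/438 (g = -1721/(3*(1154 - 1300)) = -1721/(3*(-146)) = -1721*(-1)/(3*146) = -⅓*(-1721/146) = 1721/438 ≈ 3.9292)
(-1918 + g) + I(C(3)) = (-1918 + 1721/438) + (-5 + 45*(-6)) = -838363/438 + (-5 - 270) = -838363/438 - 275 = -958813/438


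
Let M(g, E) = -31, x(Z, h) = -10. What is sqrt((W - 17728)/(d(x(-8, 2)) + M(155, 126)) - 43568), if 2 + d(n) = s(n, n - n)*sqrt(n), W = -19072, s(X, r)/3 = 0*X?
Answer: 4*I*sqrt(2889447)/33 ≈ 206.04*I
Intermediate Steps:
s(X, r) = 0 (s(X, r) = 3*(0*X) = 3*0 = 0)
d(n) = -2 (d(n) = -2 + 0*sqrt(n) = -2 + 0 = -2)
sqrt((W - 17728)/(d(x(-8, 2)) + M(155, 126)) - 43568) = sqrt((-19072 - 17728)/(-2 - 31) - 43568) = sqrt(-36800/(-33) - 43568) = sqrt(-36800*(-1/33) - 43568) = sqrt(36800/33 - 43568) = sqrt(-1400944/33) = 4*I*sqrt(2889447)/33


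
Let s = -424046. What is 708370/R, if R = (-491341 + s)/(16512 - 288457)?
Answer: 192637679650/915387 ≈ 2.1044e+5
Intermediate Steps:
R = 915387/271945 (R = (-491341 - 424046)/(16512 - 288457) = -915387/(-271945) = -915387*(-1/271945) = 915387/271945 ≈ 3.3661)
708370/R = 708370/(915387/271945) = 708370*(271945/915387) = 192637679650/915387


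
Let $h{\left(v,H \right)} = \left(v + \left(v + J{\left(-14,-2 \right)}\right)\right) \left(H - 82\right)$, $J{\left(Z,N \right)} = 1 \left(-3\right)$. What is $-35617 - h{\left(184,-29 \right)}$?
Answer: $4898$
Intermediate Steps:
$J{\left(Z,N \right)} = -3$
$h{\left(v,H \right)} = \left(-82 + H\right) \left(-3 + 2 v\right)$ ($h{\left(v,H \right)} = \left(v + \left(v - 3\right)\right) \left(H - 82\right) = \left(v + \left(-3 + v\right)\right) \left(-82 + H\right) = \left(-3 + 2 v\right) \left(-82 + H\right) = \left(-82 + H\right) \left(-3 + 2 v\right)$)
$-35617 - h{\left(184,-29 \right)} = -35617 - \left(246 - 30176 - -87 + 2 \left(-29\right) 184\right) = -35617 - \left(246 - 30176 + 87 - 10672\right) = -35617 - -40515 = -35617 + 40515 = 4898$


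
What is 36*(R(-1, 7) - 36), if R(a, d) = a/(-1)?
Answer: -1260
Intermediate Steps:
R(a, d) = -a (R(a, d) = a*(-1) = -a)
36*(R(-1, 7) - 36) = 36*(-1*(-1) - 36) = 36*(1 - 36) = 36*(-35) = -1260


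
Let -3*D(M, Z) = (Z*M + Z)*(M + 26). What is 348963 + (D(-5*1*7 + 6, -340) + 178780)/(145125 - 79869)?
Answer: 5693029457/16314 ≈ 3.4897e+5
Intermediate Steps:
D(M, Z) = -(26 + M)*(Z + M*Z)/3 (D(M, Z) = -(Z*M + Z)*(M + 26)/3 = -(M*Z + Z)*(26 + M)/3 = -(Z + M*Z)*(26 + M)/3 = -(26 + M)*(Z + M*Z)/3)
348963 + (D(-5*1*7 + 6, -340) + 178780)/(145125 - 79869) = 348963 + (-⅓*(-340)*(26 + (-5*1*7 + 6)² + 27*(-5*1*7 + 6)) + 178780)/(145125 - 79869) = 348963 + (-⅓*(-340)*(26 + (-5*7 + 6)² + 27*(-5*7 + 6)) + 178780)/65256 = 348963 + (-⅓*(-340)*(26 + (-35 + 6)² + 27*(-35 + 6)) + 178780)*(1/65256) = 348963 + (-⅓*(-340)*(26 + (-29)² + 27*(-29)) + 178780)*(1/65256) = 348963 + (-⅓*(-340)*(26 + 841 - 783) + 178780)*(1/65256) = 348963 + (-⅓*(-340)*84 + 178780)*(1/65256) = 348963 + (9520 + 178780)*(1/65256) = 348963 + 188300*(1/65256) = 348963 + 47075/16314 = 5693029457/16314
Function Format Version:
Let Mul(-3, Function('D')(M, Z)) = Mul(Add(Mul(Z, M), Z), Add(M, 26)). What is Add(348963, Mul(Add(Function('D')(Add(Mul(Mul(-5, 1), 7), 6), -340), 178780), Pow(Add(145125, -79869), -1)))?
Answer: Rational(5693029457, 16314) ≈ 3.4897e+5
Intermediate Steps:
Function('D')(M, Z) = Mul(Rational(-1, 3), Add(26, M), Add(Z, Mul(M, Z))) (Function('D')(M, Z) = Mul(Rational(-1, 3), Mul(Add(Mul(Z, M), Z), Add(M, 26))) = Mul(Rational(-1, 3), Mul(Add(Mul(M, Z), Z), Add(26, M))) = Mul(Rational(-1, 3), Mul(Add(Z, Mul(M, Z)), Add(26, M))) = Mul(Rational(-1, 3), Mul(Add(26, M), Add(Z, Mul(M, Z)))) = Mul(Rational(-1, 3), Add(26, M), Add(Z, Mul(M, Z))))
Add(348963, Mul(Add(Function('D')(Add(Mul(Mul(-5, 1), 7), 6), -340), 178780), Pow(Add(145125, -79869), -1))) = Add(348963, Mul(Add(Mul(Rational(-1, 3), -340, Add(26, Pow(Add(Mul(Mul(-5, 1), 7), 6), 2), Mul(27, Add(Mul(Mul(-5, 1), 7), 6)))), 178780), Pow(Add(145125, -79869), -1))) = Add(348963, Mul(Add(Mul(Rational(-1, 3), -340, Add(26, Pow(Add(Mul(-5, 7), 6), 2), Mul(27, Add(Mul(-5, 7), 6)))), 178780), Pow(65256, -1))) = Add(348963, Mul(Add(Mul(Rational(-1, 3), -340, Add(26, Pow(Add(-35, 6), 2), Mul(27, Add(-35, 6)))), 178780), Rational(1, 65256))) = Add(348963, Mul(Add(Mul(Rational(-1, 3), -340, Add(26, Pow(-29, 2), Mul(27, -29))), 178780), Rational(1, 65256))) = Add(348963, Mul(Add(Mul(Rational(-1, 3), -340, Add(26, 841, -783)), 178780), Rational(1, 65256))) = Add(348963, Mul(Add(Mul(Rational(-1, 3), -340, 84), 178780), Rational(1, 65256))) = Add(348963, Mul(Add(9520, 178780), Rational(1, 65256))) = Add(348963, Mul(188300, Rational(1, 65256))) = Add(348963, Rational(47075, 16314)) = Rational(5693029457, 16314)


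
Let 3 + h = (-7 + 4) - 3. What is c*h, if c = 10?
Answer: -90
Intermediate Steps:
h = -9 (h = -3 + ((-7 + 4) - 3) = -3 + (-3 - 3) = -3 - 6 = -9)
c*h = 10*(-9) = -90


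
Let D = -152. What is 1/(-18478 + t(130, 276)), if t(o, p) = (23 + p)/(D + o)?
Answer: -22/406815 ≈ -5.4079e-5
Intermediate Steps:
t(o, p) = (23 + p)/(-152 + o)
1/(-18478 + t(130, 276)) = 1/(-18478 + (23 + 276)/(-152 + 130)) = 1/(-18478 + 299/(-22)) = 1/(-18478 - 1/22*299) = 1/(-18478 - 299/22) = 1/(-406815/22) = -22/406815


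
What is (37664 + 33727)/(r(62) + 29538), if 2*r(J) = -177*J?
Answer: 23797/8017 ≈ 2.9683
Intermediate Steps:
r(J) = -177*J/2 (r(J) = (-177*J)/2 = -177*J/2)
(37664 + 33727)/(r(62) + 29538) = (37664 + 33727)/(-177/2*62 + 29538) = 71391/(-5487 + 29538) = 71391/24051 = 71391*(1/24051) = 23797/8017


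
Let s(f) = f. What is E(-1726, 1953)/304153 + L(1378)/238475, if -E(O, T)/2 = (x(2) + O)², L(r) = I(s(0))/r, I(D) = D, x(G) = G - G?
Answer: -5958152/304153 ≈ -19.589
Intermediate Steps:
x(G) = 0
L(r) = 0 (L(r) = 0/r = 0)
E(O, T) = -2*O² (E(O, T) = -2*(0 + O)² = -2*O²)
E(-1726, 1953)/304153 + L(1378)/238475 = -2*(-1726)²/304153 + 0/238475 = -2*2979076*(1/304153) + 0*(1/238475) = -5958152*1/304153 + 0 = -5958152/304153 + 0 = -5958152/304153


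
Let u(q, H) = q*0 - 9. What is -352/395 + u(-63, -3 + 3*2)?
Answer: -3907/395 ≈ -9.8911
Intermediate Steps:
u(q, H) = -9 (u(q, H) = 0 - 9 = -9)
-352/395 + u(-63, -3 + 3*2) = -352/395 - 9 = -3907/395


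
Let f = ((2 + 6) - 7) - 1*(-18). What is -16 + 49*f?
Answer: 915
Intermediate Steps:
f = 19 (f = (8 - 7) + 18 = 1 + 18 = 19)
-16 + 49*f = -16 + 49*19 = -16 + 931 = 915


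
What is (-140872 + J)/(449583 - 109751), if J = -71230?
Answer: -106051/169916 ≈ -0.62414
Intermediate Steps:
(-140872 + J)/(449583 - 109751) = (-140872 - 71230)/(449583 - 109751) = -212102/339832 = -212102*1/339832 = -106051/169916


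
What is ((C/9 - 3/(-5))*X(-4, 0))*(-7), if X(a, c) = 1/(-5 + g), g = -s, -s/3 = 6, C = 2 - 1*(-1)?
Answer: -98/195 ≈ -0.50256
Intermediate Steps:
C = 3 (C = 2 + 1 = 3)
s = -18 (s = -3*6 = -18)
g = 18 (g = -1*(-18) = 18)
X(a, c) = 1/13 (X(a, c) = 1/(-5 + 18) = 1/13)
((C/9 - 3/(-5))*X(-4, 0))*(-7) = ((3/9 - 3/(-5))*(1/13))*(-7) = ((3*(1/9) - 3*(-1/5))*(1/13))*(-7) = ((1/3 + 3/5)*(1/13))*(-7) = ((14/15)*(1/13))*(-7) = (14/195)*(-7) = -98/195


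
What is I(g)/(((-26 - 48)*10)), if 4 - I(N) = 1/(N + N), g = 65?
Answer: -519/96200 ≈ -0.0053950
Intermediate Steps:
I(N) = 4 - 1/(2*N) (I(N) = 4 - 1/(N + N) = 4 - 1/(2*N))
I(g)/(((-26 - 48)*10)) = (4 - ½/65)/(((-26 - 48)*10)) = (4 - ½*1/65)/((-74*10)) = (4 - 1/130)/(-740) = (519/130)*(-1/740) = -519/96200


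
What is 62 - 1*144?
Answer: -82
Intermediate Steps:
62 - 1*144 = 62 - 144 = -82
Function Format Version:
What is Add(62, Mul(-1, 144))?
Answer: -82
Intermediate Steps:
Add(62, Mul(-1, 144)) = Add(62, -144) = -82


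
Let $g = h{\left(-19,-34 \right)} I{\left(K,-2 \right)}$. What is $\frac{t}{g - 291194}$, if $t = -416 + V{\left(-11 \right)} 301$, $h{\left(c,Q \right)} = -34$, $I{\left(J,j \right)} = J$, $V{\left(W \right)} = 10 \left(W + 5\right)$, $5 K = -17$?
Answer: $\frac{23095}{363848} \approx 0.063474$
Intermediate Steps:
$K = - \frac{17}{5}$ ($K = \frac{1}{5} \left(-17\right) = - \frac{17}{5} \approx -3.4$)
$V{\left(W \right)} = 50 + 10 W$ ($V{\left(W \right)} = 10 \left(5 + W\right) = 50 + 10 W$)
$g = \frac{578}{5}$ ($g = \left(-34\right) \left(- \frac{17}{5}\right) = \frac{578}{5} \approx 115.6$)
$t = -18476$ ($t = -416 + \left(50 + 10 \left(-11\right)\right) 301 = -416 + \left(50 - 110\right) 301 = -416 - 18060 = -18476$)
$\frac{t}{g - 291194} = - \frac{18476}{\frac{578}{5} - 291194} = - \frac{18476}{- \frac{1455392}{5}} = \left(-18476\right) \left(- \frac{5}{1455392}\right) = \frac{23095}{363848}$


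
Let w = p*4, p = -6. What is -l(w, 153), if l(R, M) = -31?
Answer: 31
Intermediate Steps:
w = -24 (w = -6*4 = -24)
-l(w, 153) = -1*(-31) = 31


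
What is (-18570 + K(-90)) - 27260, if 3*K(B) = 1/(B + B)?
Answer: -24748201/540 ≈ -45830.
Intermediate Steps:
K(B) = 1/(6*B) (K(B) = 1/(3*(B + B)) = 1/(3*((2*B))) = (1/(2*B))/3 = 1/(6*B))
(-18570 + K(-90)) - 27260 = (-18570 + (⅙)/(-90)) - 27260 = (-18570 + (⅙)*(-1/90)) - 27260 = (-18570 - 1/540) - 27260 = -10027801/540 - 27260 = -24748201/540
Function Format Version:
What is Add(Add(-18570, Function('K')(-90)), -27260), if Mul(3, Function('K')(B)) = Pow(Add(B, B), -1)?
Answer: Rational(-24748201, 540) ≈ -45830.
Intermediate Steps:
Function('K')(B) = Mul(Rational(1, 6), Pow(B, -1)) (Function('K')(B) = Mul(Rational(1, 3), Pow(Add(B, B), -1)) = Mul(Rational(1, 3), Pow(Mul(2, B), -1)) = Mul(Rational(1, 3), Mul(Rational(1, 2), Pow(B, -1))) = Mul(Rational(1, 6), Pow(B, -1)))
Add(Add(-18570, Function('K')(-90)), -27260) = Add(Add(-18570, Mul(Rational(1, 6), Pow(-90, -1))), -27260) = Add(Add(-18570, Mul(Rational(1, 6), Rational(-1, 90))), -27260) = Add(Add(-18570, Rational(-1, 540)), -27260) = Add(Rational(-10027801, 540), -27260) = Rational(-24748201, 540)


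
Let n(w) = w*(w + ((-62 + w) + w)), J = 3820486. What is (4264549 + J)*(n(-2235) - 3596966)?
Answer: 93198454169765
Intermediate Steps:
n(w) = w*(-62 + 3*w) (n(w) = w*(w + (-62 + 2*w)) = w*(-62 + 3*w))
(4264549 + J)*(n(-2235) - 3596966) = (4264549 + 3820486)*(-2235*(-62 + 3*(-2235)) - 3596966) = 8085035*(-2235*(-62 - 6705) - 3596966) = 8085035*(-2235*(-6767) - 3596966) = 8085035*(15124245 - 3596966) = 8085035*11527279 = 93198454169765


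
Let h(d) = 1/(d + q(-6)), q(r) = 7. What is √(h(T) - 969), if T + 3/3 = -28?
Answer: I*√469018/22 ≈ 31.129*I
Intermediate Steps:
T = -29 (T = -1 - 28 = -29)
h(d) = 1/(7 + d) (h(d) = 1/(d + 7) = 1/(7 + d))
√(h(T) - 969) = √(1/(7 - 29) - 969) = √(1/(-22) - 969) = √(-1/22 - 969) = √(-21319/22) = I*√469018/22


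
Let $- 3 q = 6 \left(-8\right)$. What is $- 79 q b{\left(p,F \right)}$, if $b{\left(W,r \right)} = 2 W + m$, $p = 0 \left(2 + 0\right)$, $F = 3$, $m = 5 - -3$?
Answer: $-10112$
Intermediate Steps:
$m = 8$ ($m = 5 + 3 = 8$)
$p = 0$ ($p = 0 \cdot 2 = 0$)
$q = 16$ ($q = - \frac{6 \left(-8\right)}{3} = \left(- \frac{1}{3}\right) \left(-48\right) = 16$)
$b{\left(W,r \right)} = 8 + 2 W$ ($b{\left(W,r \right)} = 2 W + 8 = 8 + 2 W$)
$- 79 q b{\left(p,F \right)} = \left(-79\right) 16 \left(8 + 2 \cdot 0\right) = - 1264 \left(8 + 0\right) = \left(-1264\right) 8 = -10112$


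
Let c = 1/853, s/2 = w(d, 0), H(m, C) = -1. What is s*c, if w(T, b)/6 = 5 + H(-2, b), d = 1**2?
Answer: 48/853 ≈ 0.056272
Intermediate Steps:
d = 1
w(T, b) = 24 (w(T, b) = 6*(5 - 1) = 6*4 = 24)
s = 48 (s = 2*24 = 48)
c = 1/853 ≈ 0.0011723
s*c = 48*(1/853) = 48/853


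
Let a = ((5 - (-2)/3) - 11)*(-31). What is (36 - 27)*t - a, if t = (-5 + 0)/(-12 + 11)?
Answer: -361/3 ≈ -120.33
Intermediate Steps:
t = 5 (t = -5/(-1) = -5*(-1) = 5)
a = 496/3 (a = ((5 - (-2)/3) - 11)*(-31) = ((5 - 2*(-⅓)) - 11)*(-31) = ((5 + ⅔) - 11)*(-31) = (17/3 - 11)*(-31) = -16/3*(-31) = 496/3 ≈ 165.33)
(36 - 27)*t - a = (36 - 27)*5 - 1*496/3 = 9*5 - 496/3 = 45 - 496/3 = -361/3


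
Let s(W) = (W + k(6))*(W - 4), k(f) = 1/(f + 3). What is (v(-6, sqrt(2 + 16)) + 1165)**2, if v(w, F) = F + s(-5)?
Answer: 1461699 + 7254*sqrt(2) ≈ 1.4720e+6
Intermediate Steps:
k(f) = 1/(3 + f)
s(W) = (-4 + W)*(1/9 + W) (s(W) = (W + 1/(3 + 6))*(W - 4) = (W + 1/9)*(-4 + W) = (1/9 + W)*(-4 + W) = (-4 + W)*(1/9 + W))
v(w, F) = 44 + F (v(w, F) = F + (-4/9 + (-5)**2 - 35/9*(-5)) = F + (-4/9 + 25 + 175/9) = F + 44 = 44 + F)
(v(-6, sqrt(2 + 16)) + 1165)**2 = ((44 + sqrt(2 + 16)) + 1165)**2 = ((44 + sqrt(18)) + 1165)**2 = ((44 + 3*sqrt(2)) + 1165)**2 = (1209 + 3*sqrt(2))**2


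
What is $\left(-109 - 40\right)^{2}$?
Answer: $22201$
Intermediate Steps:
$\left(-109 - 40\right)^{2} = \left(-149\right)^{2} = 22201$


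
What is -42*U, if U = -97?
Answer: 4074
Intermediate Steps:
-42*U = -42*(-97) = 4074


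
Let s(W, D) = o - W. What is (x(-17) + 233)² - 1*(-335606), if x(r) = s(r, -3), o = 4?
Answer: 400122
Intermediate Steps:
s(W, D) = 4 - W
x(r) = 4 - r
(x(-17) + 233)² - 1*(-335606) = ((4 - 1*(-17)) + 233)² - 1*(-335606) = ((4 + 17) + 233)² + 335606 = (21 + 233)² + 335606 = 254² + 335606 = 64516 + 335606 = 400122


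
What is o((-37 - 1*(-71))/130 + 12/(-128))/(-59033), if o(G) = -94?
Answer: 94/59033 ≈ 0.0015923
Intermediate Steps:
o((-37 - 1*(-71))/130 + 12/(-128))/(-59033) = -94/(-59033) = -94*(-1/59033) = 94/59033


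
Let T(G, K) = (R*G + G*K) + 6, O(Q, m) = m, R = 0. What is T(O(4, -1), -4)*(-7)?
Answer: -70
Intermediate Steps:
T(G, K) = 6 + G*K (T(G, K) = (0*G + G*K) + 6 = (0 + G*K) + 6 = G*K + 6 = 6 + G*K)
T(O(4, -1), -4)*(-7) = (6 - 1*(-4))*(-7) = (6 + 4)*(-7) = 10*(-7) = -70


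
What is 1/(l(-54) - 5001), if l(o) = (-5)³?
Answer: -1/5126 ≈ -0.00019508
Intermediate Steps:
l(o) = -125
1/(l(-54) - 5001) = 1/(-125 - 5001) = 1/(-5126) = -1/5126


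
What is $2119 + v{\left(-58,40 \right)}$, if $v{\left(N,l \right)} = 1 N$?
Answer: $2061$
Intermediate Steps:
$v{\left(N,l \right)} = N$
$2119 + v{\left(-58,40 \right)} = 2119 - 58 = 2061$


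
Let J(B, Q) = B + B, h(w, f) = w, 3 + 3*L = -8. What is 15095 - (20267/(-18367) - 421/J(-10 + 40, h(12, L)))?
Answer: 16643940427/1102020 ≈ 15103.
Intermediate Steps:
L = -11/3 (L = -1 + (⅓)*(-8) = -1 - 8/3 = -11/3 ≈ -3.6667)
J(B, Q) = 2*B
15095 - (20267/(-18367) - 421/J(-10 + 40, h(12, L))) = 15095 - (20267/(-18367) - 421*1/(2*(-10 + 40))) = 15095 - (20267*(-1/18367) - 421/(2*30)) = 15095 - (-20267/18367 - 421/60) = 15095 - 1*(-8948527/1102020) = 15095 + 8948527/1102020 = 16643940427/1102020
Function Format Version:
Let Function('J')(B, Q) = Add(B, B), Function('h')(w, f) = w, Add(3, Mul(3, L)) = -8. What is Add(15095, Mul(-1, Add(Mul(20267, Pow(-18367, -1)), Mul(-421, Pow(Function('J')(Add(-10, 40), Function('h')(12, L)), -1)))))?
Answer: Rational(16643940427, 1102020) ≈ 15103.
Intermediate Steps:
L = Rational(-11, 3) (L = Add(-1, Mul(Rational(1, 3), -8)) = Add(-1, Rational(-8, 3)) = Rational(-11, 3) ≈ -3.6667)
Function('J')(B, Q) = Mul(2, B)
Add(15095, Mul(-1, Add(Mul(20267, Pow(-18367, -1)), Mul(-421, Pow(Function('J')(Add(-10, 40), Function('h')(12, L)), -1))))) = Add(15095, Mul(-1, Add(Mul(20267, Pow(-18367, -1)), Mul(-421, Pow(Mul(2, Add(-10, 40)), -1))))) = Add(15095, Mul(-1, Add(Mul(20267, Rational(-1, 18367)), Mul(-421, Pow(Mul(2, 30), -1))))) = Add(15095, Mul(-1, Add(Rational(-20267, 18367), Mul(-421, Pow(60, -1))))) = Add(15095, Mul(-1, Add(Rational(-20267, 18367), Mul(-421, Rational(1, 60))))) = Add(15095, Mul(-1, Add(Rational(-20267, 18367), Rational(-421, 60)))) = Add(15095, Mul(-1, Rational(-8948527, 1102020))) = Add(15095, Rational(8948527, 1102020)) = Rational(16643940427, 1102020)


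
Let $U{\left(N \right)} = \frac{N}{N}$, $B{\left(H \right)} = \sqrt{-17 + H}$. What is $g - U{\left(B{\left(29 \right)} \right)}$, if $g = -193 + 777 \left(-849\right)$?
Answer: $-659867$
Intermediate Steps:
$U{\left(N \right)} = 1$
$g = -659866$ ($g = -193 - 659673 = -659866$)
$g - U{\left(B{\left(29 \right)} \right)} = -659866 - 1 = -659867$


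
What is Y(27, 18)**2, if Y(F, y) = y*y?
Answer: 104976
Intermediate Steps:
Y(F, y) = y**2
Y(27, 18)**2 = (18**2)**2 = 324**2 = 104976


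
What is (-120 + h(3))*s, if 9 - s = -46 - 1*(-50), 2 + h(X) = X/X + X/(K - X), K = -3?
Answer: -1215/2 ≈ -607.50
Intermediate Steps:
h(X) = -1 + X/(-3 - X) (h(X) = -2 + (X/X + X/(-3 - X)) = -2 + (1 + X/(-3 - X)) = -1 + X/(-3 - X))
s = 5 (s = 9 - (-46 - 1*(-50)) = 9 - (-46 + 50) = 9 - 1*4 = 9 - 4 = 5)
(-120 + h(3))*s = (-120 + (-3 - 2*3)/(3 + 3))*5 = (-120 + (-3 - 6)/6)*5 = (-120 + (⅙)*(-9))*5 = (-120 - 3/2)*5 = -243/2*5 = -1215/2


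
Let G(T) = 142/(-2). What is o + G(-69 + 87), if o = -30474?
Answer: -30545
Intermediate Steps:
G(T) = -71 (G(T) = 142*(-½) = -71)
o + G(-69 + 87) = -30474 - 71 = -30545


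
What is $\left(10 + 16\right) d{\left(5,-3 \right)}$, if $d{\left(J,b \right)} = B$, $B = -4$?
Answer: $-104$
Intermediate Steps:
$d{\left(J,b \right)} = -4$
$\left(10 + 16\right) d{\left(5,-3 \right)} = \left(10 + 16\right) \left(-4\right) = 26 \left(-4\right) = -104$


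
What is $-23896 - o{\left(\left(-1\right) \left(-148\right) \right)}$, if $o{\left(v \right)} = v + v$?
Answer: $-24192$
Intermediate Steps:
$o{\left(v \right)} = 2 v$
$-23896 - o{\left(\left(-1\right) \left(-148\right) \right)} = -23896 - 2 \left(\left(-1\right) \left(-148\right)\right) = -23896 - 2 \cdot 148 = -23896 - 296 = -24192$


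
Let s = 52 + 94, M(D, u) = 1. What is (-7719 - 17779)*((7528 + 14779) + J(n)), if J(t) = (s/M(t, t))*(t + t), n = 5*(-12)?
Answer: -122058926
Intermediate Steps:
s = 146
n = -60
J(t) = 292*t (J(t) = (146/1)*(t + t) = (146*1)*(2*t) = 146*(2*t) = 292*t)
(-7719 - 17779)*((7528 + 14779) + J(n)) = (-7719 - 17779)*((7528 + 14779) + 292*(-60)) = -25498*(22307 - 17520) = -25498*4787 = -122058926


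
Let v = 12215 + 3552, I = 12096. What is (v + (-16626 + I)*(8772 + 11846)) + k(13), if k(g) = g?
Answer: -93383760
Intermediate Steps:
v = 15767
(v + (-16626 + I)*(8772 + 11846)) + k(13) = (15767 + (-16626 + 12096)*(8772 + 11846)) + 13 = (15767 - 4530*20618) + 13 = (15767 - 93399540) + 13 = -93383773 + 13 = -93383760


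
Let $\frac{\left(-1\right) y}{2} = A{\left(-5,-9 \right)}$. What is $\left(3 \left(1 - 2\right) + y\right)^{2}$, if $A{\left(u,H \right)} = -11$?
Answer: $361$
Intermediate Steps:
$y = 22$ ($y = \left(-2\right) \left(-11\right) = 22$)
$\left(3 \left(1 - 2\right) + y\right)^{2} = \left(3 \left(1 - 2\right) + 22\right)^{2} = \left(3 \left(-1\right) + 22\right)^{2} = \left(-3 + 22\right)^{2} = 19^{2} = 361$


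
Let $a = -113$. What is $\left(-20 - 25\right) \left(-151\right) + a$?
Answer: $6682$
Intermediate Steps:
$\left(-20 - 25\right) \left(-151\right) + a = \left(-20 - 25\right) \left(-151\right) - 113 = \left(-45\right) \left(-151\right) - 113 = 6795 - 113 = 6682$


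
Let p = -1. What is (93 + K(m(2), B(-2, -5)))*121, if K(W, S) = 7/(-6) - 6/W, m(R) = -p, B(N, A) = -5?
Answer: 62315/6 ≈ 10386.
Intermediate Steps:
m(R) = 1 (m(R) = -1*(-1) = 1)
K(W, S) = -7/6 - 6/W (K(W, S) = 7*(-⅙) - 6/W = -7/6 - 6/W)
(93 + K(m(2), B(-2, -5)))*121 = (93 + (-7/6 - 6/1))*121 = (93 + (-7/6 - 6*1))*121 = (93 + (-7/6 - 6))*121 = (93 - 43/6)*121 = (515/6)*121 = 62315/6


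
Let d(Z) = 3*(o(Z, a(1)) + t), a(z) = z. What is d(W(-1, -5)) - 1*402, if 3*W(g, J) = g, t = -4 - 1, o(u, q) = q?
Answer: -414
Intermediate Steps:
t = -5
W(g, J) = g/3
d(Z) = -12 (d(Z) = 3*(1 - 5) = 3*(-4) = -12)
d(W(-1, -5)) - 1*402 = -12 - 1*402 = -12 - 402 = -414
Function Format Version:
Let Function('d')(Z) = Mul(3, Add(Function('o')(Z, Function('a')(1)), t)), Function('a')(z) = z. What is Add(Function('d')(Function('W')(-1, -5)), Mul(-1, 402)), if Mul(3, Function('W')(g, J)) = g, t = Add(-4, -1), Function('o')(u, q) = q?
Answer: -414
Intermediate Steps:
t = -5
Function('W')(g, J) = Mul(Rational(1, 3), g)
Function('d')(Z) = -12 (Function('d')(Z) = Mul(3, Add(1, -5)) = Mul(3, -4) = -12)
Add(Function('d')(Function('W')(-1, -5)), Mul(-1, 402)) = Add(-12, Mul(-1, 402)) = Add(-12, -402) = -414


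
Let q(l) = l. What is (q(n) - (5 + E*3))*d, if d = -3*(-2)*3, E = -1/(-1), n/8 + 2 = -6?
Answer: -1296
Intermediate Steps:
n = -64 (n = -16 + 8*(-6) = -16 - 48 = -64)
E = 1 (E = -1*(-1) = 1)
d = 18 (d = 6*3 = 18)
(q(n) - (5 + E*3))*d = (-64 - (5 + 1*3))*18 = (-64 - (5 + 3))*18 = (-64 - 1*8)*18 = (-64 - 8)*18 = -72*18 = -1296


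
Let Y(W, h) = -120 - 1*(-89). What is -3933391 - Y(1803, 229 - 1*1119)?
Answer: -3933360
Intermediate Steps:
Y(W, h) = -31 (Y(W, h) = -120 + 89 = -31)
-3933391 - Y(1803, 229 - 1*1119) = -3933391 - 1*(-31) = -3933391 + 31 = -3933360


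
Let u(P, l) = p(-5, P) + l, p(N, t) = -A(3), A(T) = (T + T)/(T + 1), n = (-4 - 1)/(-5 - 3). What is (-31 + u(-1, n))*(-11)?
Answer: 2805/8 ≈ 350.63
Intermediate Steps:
n = 5/8 (n = -5/(-8) = -5*(-⅛) = 5/8 ≈ 0.62500)
A(T) = 2*T/(1 + T) (A(T) = (2*T)/(1 + T) = 2*T/(1 + T))
p(N, t) = -3/2 (p(N, t) = -2*3/(1 + 3) = -2*3/4 = -1*3/2 = -3/2)
u(P, l) = -3/2 + l
(-31 + u(-1, n))*(-11) = (-31 + (-3/2 + 5/8))*(-11) = (-31 - 7/8)*(-11) = -255/8*(-11) = 2805/8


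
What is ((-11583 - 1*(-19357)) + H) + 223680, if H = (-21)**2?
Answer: 231895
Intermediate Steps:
H = 441
((-11583 - 1*(-19357)) + H) + 223680 = ((-11583 - 1*(-19357)) + 441) + 223680 = ((-11583 + 19357) + 441) + 223680 = (7774 + 441) + 223680 = 8215 + 223680 = 231895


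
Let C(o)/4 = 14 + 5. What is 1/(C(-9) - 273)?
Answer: -1/197 ≈ -0.0050761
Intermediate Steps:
C(o) = 76 (C(o) = 4*(14 + 5) = 4*19 = 76)
1/(C(-9) - 273) = 1/(76 - 273) = 1/(-197) = -1/197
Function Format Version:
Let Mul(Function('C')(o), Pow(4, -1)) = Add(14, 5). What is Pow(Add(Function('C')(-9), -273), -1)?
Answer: Rational(-1, 197) ≈ -0.0050761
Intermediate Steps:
Function('C')(o) = 76 (Function('C')(o) = Mul(4, Add(14, 5)) = Mul(4, 19) = 76)
Pow(Add(Function('C')(-9), -273), -1) = Pow(Add(76, -273), -1) = Pow(-197, -1) = Rational(-1, 197)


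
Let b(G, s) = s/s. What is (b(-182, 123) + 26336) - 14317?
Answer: 12020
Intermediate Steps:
b(G, s) = 1
(b(-182, 123) + 26336) - 14317 = (1 + 26336) - 14317 = 26337 - 14317 = 12020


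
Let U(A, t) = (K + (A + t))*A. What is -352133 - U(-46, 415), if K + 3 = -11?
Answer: -335803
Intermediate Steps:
K = -14 (K = -3 - 11 = -14)
U(A, t) = A*(-14 + A + t) (U(A, t) = (-14 + (A + t))*A = (-14 + A + t)*A = A*(-14 + A + t))
-352133 - U(-46, 415) = -352133 - (-46)*(-14 - 46 + 415) = -352133 - (-46)*355 = -352133 - 1*(-16330) = -352133 + 16330 = -335803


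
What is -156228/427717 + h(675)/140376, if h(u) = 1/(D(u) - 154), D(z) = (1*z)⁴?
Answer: -4552676871384415166171/12464201637337276829832 ≈ -0.36526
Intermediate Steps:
D(z) = z⁴
h(u) = 1/(-154 + u⁴) (h(u) = 1/(u⁴ - 154) = 1/(-154 + u⁴))
-156228/427717 + h(675)/140376 = -156228/427717 + 1/(-154 + 675⁴*140376) = -156228*1/427717 + (1/140376)/(-154 + 207594140625) = -156228/427717 + (1/140376)/207594140471 = -156228/427717 + (1/207594140471)*(1/140376) = -156228/427717 + 1/29141235062757096 = -4552676871384415166171/12464201637337276829832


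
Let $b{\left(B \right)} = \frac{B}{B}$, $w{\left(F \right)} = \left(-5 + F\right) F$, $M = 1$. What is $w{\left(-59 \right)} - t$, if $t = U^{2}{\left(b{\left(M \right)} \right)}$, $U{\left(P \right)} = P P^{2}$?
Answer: $3775$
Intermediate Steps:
$w{\left(F \right)} = F \left(-5 + F\right)$
$b{\left(B \right)} = 1$
$U{\left(P \right)} = P^{3}$
$t = 1$ ($t = \left(1^{3}\right)^{2} = 1^{2} = 1$)
$w{\left(-59 \right)} - t = - 59 \left(-5 - 59\right) - 1 = \left(-59\right) \left(-64\right) - 1 = 3776 - 1 = 3775$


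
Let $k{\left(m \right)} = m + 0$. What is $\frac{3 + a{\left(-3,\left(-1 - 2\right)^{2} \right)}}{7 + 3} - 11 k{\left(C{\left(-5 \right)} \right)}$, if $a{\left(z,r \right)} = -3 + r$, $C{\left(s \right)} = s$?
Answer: $\frac{559}{10} \approx 55.9$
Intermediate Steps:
$k{\left(m \right)} = m$
$\frac{3 + a{\left(-3,\left(-1 - 2\right)^{2} \right)}}{7 + 3} - 11 k{\left(C{\left(-5 \right)} \right)} = \frac{3 - \left(3 - \left(-1 - 2\right)^{2}\right)}{7 + 3} - -55 = \frac{3 - \left(3 - \left(-3\right)^{2}\right)}{10} + 55 = \left(3 + \left(-3 + 9\right)\right) \frac{1}{10} + 55 = \left(3 + 6\right) \frac{1}{10} + 55 = 9 \cdot \frac{1}{10} + 55 = \frac{9}{10} + 55 = \frac{559}{10}$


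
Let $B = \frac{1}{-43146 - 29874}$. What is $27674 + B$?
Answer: $\frac{2020755479}{73020} \approx 27674.0$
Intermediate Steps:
$B = - \frac{1}{73020}$ ($B = \frac{1}{-73020} = - \frac{1}{73020} \approx -1.3695 \cdot 10^{-5}$)
$27674 + B = 27674 - \frac{1}{73020} = \frac{2020755479}{73020}$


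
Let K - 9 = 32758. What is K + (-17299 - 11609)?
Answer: 3859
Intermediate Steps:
K = 32767 (K = 9 + 32758 = 32767)
K + (-17299 - 11609) = 32767 + (-17299 - 11609) = 32767 - 28908 = 3859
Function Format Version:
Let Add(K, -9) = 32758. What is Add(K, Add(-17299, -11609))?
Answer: 3859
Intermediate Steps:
K = 32767 (K = Add(9, 32758) = 32767)
Add(K, Add(-17299, -11609)) = Add(32767, Add(-17299, -11609)) = Add(32767, -28908) = 3859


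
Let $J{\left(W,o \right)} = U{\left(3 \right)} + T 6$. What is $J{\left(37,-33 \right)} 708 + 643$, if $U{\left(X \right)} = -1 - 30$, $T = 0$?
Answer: $-21305$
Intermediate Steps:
$U{\left(X \right)} = -31$ ($U{\left(X \right)} = -1 - 30 = -31$)
$J{\left(W,o \right)} = -31$ ($J{\left(W,o \right)} = -31 + 0 \cdot 6 = -31 + 0 = -31$)
$J{\left(37,-33 \right)} 708 + 643 = \left(-31\right) 708 + 643 = -21948 + 643 = -21305$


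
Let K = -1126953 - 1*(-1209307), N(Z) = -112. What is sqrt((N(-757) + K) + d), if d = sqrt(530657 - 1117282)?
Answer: sqrt(82242 + 95*I*sqrt(65)) ≈ 286.78 + 1.335*I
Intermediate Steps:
K = 82354 (K = -1126953 + 1209307 = 82354)
d = 95*I*sqrt(65) (d = sqrt(-586625) = 95*I*sqrt(65) ≈ 765.91*I)
sqrt((N(-757) + K) + d) = sqrt((-112 + 82354) + 95*I*sqrt(65)) = sqrt(82242 + 95*I*sqrt(65))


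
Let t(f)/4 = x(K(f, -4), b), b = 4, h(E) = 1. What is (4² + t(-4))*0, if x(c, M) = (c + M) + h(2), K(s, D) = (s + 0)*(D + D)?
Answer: 0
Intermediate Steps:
K(s, D) = 2*D*s (K(s, D) = s*(2*D) = 2*D*s)
x(c, M) = 1 + M + c (x(c, M) = (c + M) + 1 = (M + c) + 1 = 1 + M + c)
t(f) = 20 - 32*f (t(f) = 4*(1 + 4 + 2*(-4)*f) = 4*(1 + 4 - 8*f) = 4*(5 - 8*f) = 20 - 32*f)
(4² + t(-4))*0 = (4² + (20 - 32*(-4)))*0 = (16 + (20 + 128))*0 = (16 + 148)*0 = 164*0 = 0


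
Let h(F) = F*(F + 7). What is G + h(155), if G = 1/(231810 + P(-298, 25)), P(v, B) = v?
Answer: 5813266321/231512 ≈ 25110.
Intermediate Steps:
h(F) = F*(7 + F)
G = 1/231512 (G = 1/(231810 - 298) = 1/231512 ≈ 4.3194e-6)
G + h(155) = 1/231512 + 155*(7 + 155) = 1/231512 + 155*162 = 1/231512 + 25110 = 5813266321/231512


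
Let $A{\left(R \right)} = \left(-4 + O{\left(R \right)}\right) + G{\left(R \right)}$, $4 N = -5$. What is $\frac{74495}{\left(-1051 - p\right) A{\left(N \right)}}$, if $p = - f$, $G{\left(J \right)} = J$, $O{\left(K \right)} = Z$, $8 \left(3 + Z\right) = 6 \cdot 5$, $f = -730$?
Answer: $\frac{148990}{16029} \approx 9.295$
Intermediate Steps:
$N = - \frac{5}{4}$ ($N = \frac{1}{4} \left(-5\right) = - \frac{5}{4} \approx -1.25$)
$Z = \frac{3}{4}$ ($Z = -3 + \frac{6 \cdot 5}{8} = -3 + \frac{1}{8} \cdot 30 = -3 + \frac{15}{4} = \frac{3}{4} \approx 0.75$)
$O{\left(K \right)} = \frac{3}{4}$
$A{\left(R \right)} = - \frac{13}{4} + R$ ($A{\left(R \right)} = \left(-4 + \frac{3}{4}\right) + R = - \frac{13}{4} + R$)
$p = 730$ ($p = \left(-1\right) \left(-730\right) = 730$)
$\frac{74495}{\left(-1051 - p\right) A{\left(N \right)}} = \frac{74495}{\left(-1051 - 730\right) \left(- \frac{13}{4} - \frac{5}{4}\right)} = \frac{74495}{\left(-1051 - 730\right) \left(- \frac{9}{2}\right)} = \frac{74495}{\left(-1781\right) \left(- \frac{9}{2}\right)} = \frac{74495}{\frac{16029}{2}} = 74495 \cdot \frac{2}{16029} = \frac{148990}{16029}$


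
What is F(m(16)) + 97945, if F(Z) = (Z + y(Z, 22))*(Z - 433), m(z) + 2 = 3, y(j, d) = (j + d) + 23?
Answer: 77641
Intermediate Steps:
y(j, d) = 23 + d + j (y(j, d) = (d + j) + 23 = 23 + d + j)
m(z) = 1 (m(z) = -2 + 3 = 1)
F(Z) = (-433 + Z)*(45 + 2*Z) (F(Z) = (Z + (23 + 22 + Z))*(Z - 433) = (Z + (45 + Z))*(-433 + Z) = (45 + 2*Z)*(-433 + Z) = (-433 + Z)*(45 + 2*Z))
F(m(16)) + 97945 = (-19485 - 821*1 + 2*1**2) + 97945 = (-19485 - 821 + 2*1) + 97945 = (-19485 - 821 + 2) + 97945 = -20304 + 97945 = 77641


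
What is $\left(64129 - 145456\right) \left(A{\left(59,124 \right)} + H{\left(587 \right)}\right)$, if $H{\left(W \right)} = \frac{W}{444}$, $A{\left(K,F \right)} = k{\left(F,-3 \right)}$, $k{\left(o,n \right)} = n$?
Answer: $\frac{20196205}{148} \approx 1.3646 \cdot 10^{5}$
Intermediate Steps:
$A{\left(K,F \right)} = -3$
$H{\left(W \right)} = \frac{W}{444}$ ($H{\left(W \right)} = W \frac{1}{444} = \frac{W}{444}$)
$\left(64129 - 145456\right) \left(A{\left(59,124 \right)} + H{\left(587 \right)}\right) = \left(64129 - 145456\right) \left(-3 + \frac{1}{444} \cdot 587\right) = - 81327 \left(-3 + \frac{587}{444}\right) = \left(-81327\right) \left(- \frac{745}{444}\right) = \frac{20196205}{148}$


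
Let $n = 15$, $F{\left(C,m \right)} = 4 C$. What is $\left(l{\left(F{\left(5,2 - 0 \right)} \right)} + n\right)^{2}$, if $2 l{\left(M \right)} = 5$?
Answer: $\frac{1225}{4} \approx 306.25$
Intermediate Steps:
$l{\left(M \right)} = \frac{5}{2}$ ($l{\left(M \right)} = \frac{1}{2} \cdot 5 = \frac{5}{2}$)
$\left(l{\left(F{\left(5,2 - 0 \right)} \right)} + n\right)^{2} = \left(\frac{5}{2} + 15\right)^{2} = \left(\frac{35}{2}\right)^{2} = \frac{1225}{4}$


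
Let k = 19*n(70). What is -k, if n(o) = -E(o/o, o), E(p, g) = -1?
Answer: -19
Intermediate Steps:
n(o) = 1 (n(o) = -1*(-1) = 1)
k = 19 (k = 19*1 = 19)
-k = -1*19 = -19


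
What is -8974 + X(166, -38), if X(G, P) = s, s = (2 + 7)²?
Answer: -8893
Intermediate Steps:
s = 81 (s = 9² = 81)
X(G, P) = 81
-8974 + X(166, -38) = -8974 + 81 = -8893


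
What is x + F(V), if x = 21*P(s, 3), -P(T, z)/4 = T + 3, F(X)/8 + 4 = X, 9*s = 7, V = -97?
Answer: -3376/3 ≈ -1125.3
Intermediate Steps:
s = 7/9 (s = (1/9)*7 = 7/9 ≈ 0.77778)
F(X) = -32 + 8*X
P(T, z) = -12 - 4*T (P(T, z) = -4*(T + 3) = -4*(3 + T) = -12 - 4*T)
x = -952/3 (x = 21*(-12 - 4*7/9) = 21*(-12 - 28/9) = 21*(-136/9) = -952/3 ≈ -317.33)
x + F(V) = -952/3 + (-32 + 8*(-97)) = -952/3 + (-32 - 776) = -952/3 - 808 = -3376/3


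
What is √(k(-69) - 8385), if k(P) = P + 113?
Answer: I*√8341 ≈ 91.329*I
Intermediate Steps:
k(P) = 113 + P
√(k(-69) - 8385) = √((113 - 69) - 8385) = √(44 - 8385) = √(-8341) = I*√8341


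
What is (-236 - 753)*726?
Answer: -718014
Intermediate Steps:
(-236 - 753)*726 = -989*726 = -718014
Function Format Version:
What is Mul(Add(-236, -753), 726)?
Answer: -718014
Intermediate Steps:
Mul(Add(-236, -753), 726) = Mul(-989, 726) = -718014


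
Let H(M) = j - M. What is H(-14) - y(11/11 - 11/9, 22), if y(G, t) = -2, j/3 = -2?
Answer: 10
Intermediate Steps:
j = -6 (j = 3*(-2) = -6)
H(M) = -6 - M
H(-14) - y(11/11 - 11/9, 22) = (-6 - 1*(-14)) - 1*(-2) = (-6 + 14) + 2 = 8 + 2 = 10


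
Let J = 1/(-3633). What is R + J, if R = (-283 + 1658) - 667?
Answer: 2572163/3633 ≈ 708.00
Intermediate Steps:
J = -1/3633 ≈ -0.00027525
R = 708 (R = 1375 - 667 = 708)
R + J = 708 - 1/3633 = 2572163/3633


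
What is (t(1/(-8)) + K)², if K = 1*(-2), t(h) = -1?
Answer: 9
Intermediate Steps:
K = -2
(t(1/(-8)) + K)² = (-1 - 2)² = (-3)² = 9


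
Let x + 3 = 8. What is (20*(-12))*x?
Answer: -1200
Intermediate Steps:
x = 5 (x = -3 + 8 = 5)
(20*(-12))*x = (20*(-12))*5 = -240*5 = -1200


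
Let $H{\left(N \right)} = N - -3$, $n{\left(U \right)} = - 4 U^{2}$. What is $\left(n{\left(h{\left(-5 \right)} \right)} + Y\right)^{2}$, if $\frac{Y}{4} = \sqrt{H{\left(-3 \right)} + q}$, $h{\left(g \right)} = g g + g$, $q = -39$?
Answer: $2559376 - 12800 i \sqrt{39} \approx 2.5594 \cdot 10^{6} - 79936.0 i$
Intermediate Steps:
$h{\left(g \right)} = g + g^{2}$ ($h{\left(g \right)} = g^{2} + g = g + g^{2}$)
$H{\left(N \right)} = 3 + N$ ($H{\left(N \right)} = N + 3 = 3 + N$)
$Y = 4 i \sqrt{39}$ ($Y = 4 \sqrt{\left(3 - 3\right) - 39} = 4 \sqrt{0 - 39} = 4 \sqrt{-39} = 4 i \sqrt{39} \approx 24.98 i$)
$\left(n{\left(h{\left(-5 \right)} \right)} + Y\right)^{2} = \left(- 4 \left(- 5 \left(1 - 5\right)\right)^{2} + 4 i \sqrt{39}\right)^{2} = \left(- 4 \left(\left(-5\right) \left(-4\right)\right)^{2} + 4 i \sqrt{39}\right)^{2} = \left(- 4 \cdot 20^{2} + 4 i \sqrt{39}\right)^{2} = \left(\left(-4\right) 400 + 4 i \sqrt{39}\right)^{2} = \left(-1600 + 4 i \sqrt{39}\right)^{2}$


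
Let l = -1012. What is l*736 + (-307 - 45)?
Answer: -745184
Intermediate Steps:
l*736 + (-307 - 45) = -1012*736 + (-307 - 45) = -744832 - 352 = -745184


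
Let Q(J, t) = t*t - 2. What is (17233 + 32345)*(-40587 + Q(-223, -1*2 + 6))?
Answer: -2011528194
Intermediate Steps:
Q(J, t) = -2 + t² (Q(J, t) = t² - 2 = -2 + t²)
(17233 + 32345)*(-40587 + Q(-223, -1*2 + 6)) = (17233 + 32345)*(-40587 + (-2 + (-1*2 + 6)²)) = 49578*(-40587 + (-2 + (-2 + 6)²)) = 49578*(-40587 + (-2 + 4²)) = 49578*(-40587 + (-2 + 16)) = 49578*(-40587 + 14) = 49578*(-40573) = -2011528194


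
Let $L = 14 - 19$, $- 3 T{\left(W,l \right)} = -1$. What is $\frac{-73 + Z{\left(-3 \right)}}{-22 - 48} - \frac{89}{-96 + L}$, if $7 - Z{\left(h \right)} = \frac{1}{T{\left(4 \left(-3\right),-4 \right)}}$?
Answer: $\frac{13199}{7070} \approx 1.8669$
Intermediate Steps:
$T{\left(W,l \right)} = \frac{1}{3}$ ($T{\left(W,l \right)} = \left(- \frac{1}{3}\right) \left(-1\right) = \frac{1}{3}$)
$Z{\left(h \right)} = 4$ ($Z{\left(h \right)} = 7 - \frac{1}{\frac{1}{3}} = 7 - 3 = 4$)
$L = -5$
$\frac{-73 + Z{\left(-3 \right)}}{-22 - 48} - \frac{89}{-96 + L} = \frac{-73 + 4}{-22 - 48} - \frac{89}{-96 - 5} = - \frac{69}{-70} - \frac{89}{-101} = \left(-69\right) \left(- \frac{1}{70}\right) - - \frac{89}{101} = \frac{69}{70} + \frac{89}{101} = \frac{13199}{7070}$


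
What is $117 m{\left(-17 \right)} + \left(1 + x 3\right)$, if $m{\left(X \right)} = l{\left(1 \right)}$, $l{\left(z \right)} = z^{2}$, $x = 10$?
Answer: $148$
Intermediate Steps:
$m{\left(X \right)} = 1$ ($m{\left(X \right)} = 1^{2} = 1$)
$117 m{\left(-17 \right)} + \left(1 + x 3\right) = 117 \cdot 1 + \left(1 + 10 \cdot 3\right) = 117 + \left(1 + 30\right) = 117 + 31 = 148$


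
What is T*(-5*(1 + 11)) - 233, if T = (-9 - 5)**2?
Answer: -11993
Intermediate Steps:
T = 196 (T = (-14)**2 = 196)
T*(-5*(1 + 11)) - 233 = 196*(-5*(1 + 11)) - 233 = 196*(-5*12) - 233 = 196*(-60) - 233 = -11760 - 233 = -11993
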